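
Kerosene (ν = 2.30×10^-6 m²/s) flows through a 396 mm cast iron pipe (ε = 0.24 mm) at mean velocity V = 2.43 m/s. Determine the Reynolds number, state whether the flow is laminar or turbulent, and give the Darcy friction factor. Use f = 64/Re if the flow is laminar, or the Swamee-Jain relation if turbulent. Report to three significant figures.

Re = VD/ν = 2.430·0.396/2.30×10^-6 = 4.18×10^5
Re > 4000 → turbulent; ε/D = 6.06×10^-4
Swamee-Jain: f = 0.01856

Re ≈ 4.18×10^5; turbulent; f ≈ 0.0186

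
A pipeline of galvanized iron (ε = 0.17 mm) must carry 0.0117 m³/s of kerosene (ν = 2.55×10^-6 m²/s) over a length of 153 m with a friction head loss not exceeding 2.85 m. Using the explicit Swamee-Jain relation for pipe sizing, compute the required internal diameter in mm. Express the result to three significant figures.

Swamee-Jain (Type III): D = 0.66·[ε^1.25·(LQ²/(gh_f))^4.75 + ν·Q^9.4·(L/(gh_f))^5.2]^0.04
LQ²/(gh_f) = 7.491×10^-4; L/(gh_f) = 5.472
Term 1 = ε^1.25·(…)^4.75 = 2.77×10^-20; Term 2 = ν·Q^9.4·(…)^5.2 = 1.22×10^-20
D = 0.66·(2.77×10^-20 + 1.22×10^-20)^0.04 = 0.1106 m = 111 mm
Check: V = 1.22 m/s, Re = 5.28×10^4, f = 0.02549, h_f = 2.67 m ≈ 2.85 m ✓

D ≈ 111 mm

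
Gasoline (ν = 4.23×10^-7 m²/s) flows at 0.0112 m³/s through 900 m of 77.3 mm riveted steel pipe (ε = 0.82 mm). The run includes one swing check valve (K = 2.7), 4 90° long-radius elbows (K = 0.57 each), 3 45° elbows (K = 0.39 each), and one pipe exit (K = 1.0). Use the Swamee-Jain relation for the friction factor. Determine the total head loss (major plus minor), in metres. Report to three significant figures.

V = 4Q/(πD²) = 2.387 m/s; V²/2g = 0.2903 m
Re = 4.36×10^5, ε/D = 0.0106 → f = 0.03889 (Swamee-Jain)
Major: h_f = f(L/D)·V²/2g = 0.03889·11643·0.2903 = 131.5 m
Minor: ΣK = 7.15; h_m = ΣK·V²/2g = 2.076 m
Total H_L = 131.5 + 2.076 = 133.5 m

H_L ≈ 134 m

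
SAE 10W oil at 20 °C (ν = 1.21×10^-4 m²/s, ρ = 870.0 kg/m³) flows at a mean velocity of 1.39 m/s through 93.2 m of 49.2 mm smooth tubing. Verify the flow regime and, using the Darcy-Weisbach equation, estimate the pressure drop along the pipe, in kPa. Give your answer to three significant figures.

Δp ≈ 180 kPa

Re = VD/ν = 1.39·0.04920/1.21×10^-4 = 565 → laminar (Re < 2300)
f = 64/Re = 0.1132
h_f = f(L/D)V²/(2g) = 0.1132·(93.2/0.04920)·1.39²/(2·9.81) = 21.12 m
Δp = ρg·h_f = 870.0·9.81·21.12 = 180.3 kPa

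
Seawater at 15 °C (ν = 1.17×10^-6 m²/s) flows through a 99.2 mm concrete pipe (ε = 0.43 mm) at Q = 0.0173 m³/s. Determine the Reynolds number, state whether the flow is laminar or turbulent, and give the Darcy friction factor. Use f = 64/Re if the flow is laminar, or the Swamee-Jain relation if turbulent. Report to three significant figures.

V = 4Q/(πD²) = 2.238 m/s
Re = VD/ν = 2.238·0.0992/1.17×10^-6 = 1.90×10^5
Re > 4000 → turbulent; ε/D = 0.00433
Swamee-Jain: f = 0.02983

Re ≈ 1.90×10^5; turbulent; f ≈ 0.0298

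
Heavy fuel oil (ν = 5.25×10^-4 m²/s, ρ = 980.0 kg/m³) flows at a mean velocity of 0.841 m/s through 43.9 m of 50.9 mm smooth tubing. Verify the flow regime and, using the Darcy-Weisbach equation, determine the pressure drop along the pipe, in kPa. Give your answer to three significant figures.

Δp ≈ 235 kPa

Re = VD/ν = 0.841·0.05090/5.25×10^-4 = 81.5 → laminar (Re < 2300)
f = 64/Re = 0.7849
h_f = f(L/D)V²/(2g) = 0.7849·(43.9/0.05090)·0.841²/(2·9.81) = 24.40 m
Δp = ρg·h_f = 980.0·9.81·24.40 = 234.6 kPa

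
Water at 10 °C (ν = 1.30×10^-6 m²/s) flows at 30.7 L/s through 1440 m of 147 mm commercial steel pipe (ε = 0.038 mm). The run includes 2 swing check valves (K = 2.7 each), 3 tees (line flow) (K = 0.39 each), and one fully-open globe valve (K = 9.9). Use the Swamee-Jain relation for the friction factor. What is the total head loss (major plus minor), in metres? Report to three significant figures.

H_L ≈ 31.3 m

V = 4Q/(πD²) = 1.809 m/s; V²/2g = 0.1668 m
Re = 2.05×10^5, ε/D = 2.59×10^-4 → f = 0.01748 (Swamee-Jain)
Major: h_f = f(L/D)·V²/2g = 0.01748·9796·0.1668 = 28.55 m
Minor: ΣK = 16.5; h_m = ΣK·V²/2g = 2.747 m
Total H_L = 28.55 + 2.747 = 31.30 m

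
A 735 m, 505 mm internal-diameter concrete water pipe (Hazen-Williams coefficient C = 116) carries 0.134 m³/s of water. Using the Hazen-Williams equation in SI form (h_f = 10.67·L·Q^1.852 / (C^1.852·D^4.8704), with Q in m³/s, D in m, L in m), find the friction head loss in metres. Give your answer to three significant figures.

h_f = 10.67·735·0.134^1.852 / (116^1.852·0.505^4.8704) = 0.7935 m

h_f ≈ 0.794 m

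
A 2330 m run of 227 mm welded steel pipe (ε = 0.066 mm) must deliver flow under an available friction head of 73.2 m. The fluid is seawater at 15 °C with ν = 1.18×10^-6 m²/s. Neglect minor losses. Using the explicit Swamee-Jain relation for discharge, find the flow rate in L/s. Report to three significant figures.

Q ≈ 119 L/s

Swamee-Jain (Type II): Q = -0.965·√(gD⁵h_f/L)·ln[ε/(3.7D) + √(3.17ν²L/(gD³h_f))]
√(gD⁵h_f/L) = √(9.81·0.227⁵·73.2/2330) = 0.01363
ε/(3.7D) = 7.86×10^-5; √(3.17ν²L/(gD³h_f)) = 3.50×10^-5
Q = -0.965·0.01363·ln(1.136×10^-4) = 0.1195 m³/s
Check: V = 2.95 m/s, Re = 5.68×10^5, f = 0.01616, h_f = 73.7 m ≈ 73.2 m ✓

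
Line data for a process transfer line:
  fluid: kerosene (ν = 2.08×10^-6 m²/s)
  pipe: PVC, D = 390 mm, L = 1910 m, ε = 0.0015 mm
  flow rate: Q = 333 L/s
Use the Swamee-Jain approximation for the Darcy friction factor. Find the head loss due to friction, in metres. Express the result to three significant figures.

V = 4Q/(πD²) = 4·0.333/(π·0.390²) = 2.788 m/s
Re = VD/ν = 2.788·0.390/2.08×10^-6 = 5.23×10^5 → turbulent
ε/D = 0.0015/390 = 3.85×10^-6
Swamee-Jain: f = 0.01305
h_f = f(L/D)V²/(2g) = 0.01305·(1910/0.390)·2.788²/(2·9.81) = 25.32 m

h_f ≈ 25.3 m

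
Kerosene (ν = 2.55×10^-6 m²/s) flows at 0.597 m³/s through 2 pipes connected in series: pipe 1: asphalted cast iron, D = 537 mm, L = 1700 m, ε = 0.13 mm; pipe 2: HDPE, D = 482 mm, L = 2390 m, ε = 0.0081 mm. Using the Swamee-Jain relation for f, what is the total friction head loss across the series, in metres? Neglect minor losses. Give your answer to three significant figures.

H ≈ 52.6 m

Pipe 1: V = 2.636 m/s, Re = 5.55×10^5, ε/D = 2.42×10^-4, f = 0.01577, h_1 = f(L/D)V²/2g = 17.68 m
Pipe 2: V = 3.272 m/s, Re = 6.18×10^5, ε/D = 1.68×10^-5, f = 0.01291, h_2 = f(L/D)V²/2g = 34.93 m
Series → Q common, losses add: H = Σh = 52.60 m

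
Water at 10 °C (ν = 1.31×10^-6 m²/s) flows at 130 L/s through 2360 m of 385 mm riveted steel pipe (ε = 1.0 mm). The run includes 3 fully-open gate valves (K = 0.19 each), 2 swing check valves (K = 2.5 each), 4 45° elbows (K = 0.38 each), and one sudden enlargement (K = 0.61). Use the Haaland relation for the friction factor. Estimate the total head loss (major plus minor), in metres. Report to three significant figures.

V = 4Q/(πD²) = 1.117 m/s; V²/2g = 0.06356 m
Re = 3.28×10^5, ε/D = 0.00260 → f = 0.02559 (Haaland)
Major: h_f = f(L/D)·V²/2g = 0.02559·6130·0.06356 = 9.972 m
Minor: ΣK = 7.70; h_m = ΣK·V²/2g = 0.4894 m
Total H_L = 9.972 + 0.4894 = 10.46 m

H_L ≈ 10.5 m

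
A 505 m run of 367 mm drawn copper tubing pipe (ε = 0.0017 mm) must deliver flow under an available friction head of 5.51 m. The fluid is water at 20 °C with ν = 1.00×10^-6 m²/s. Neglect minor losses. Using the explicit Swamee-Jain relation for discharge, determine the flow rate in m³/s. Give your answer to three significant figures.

Q ≈ 0.272 m³/s

Swamee-Jain (Type II): Q = -0.965·√(gD⁵h_f/L)·ln[ε/(3.7D) + √(3.17ν²L/(gD³h_f))]
√(gD⁵h_f/L) = √(9.81·0.367⁵·5.51/505) = 0.02669
ε/(3.7D) = 1.25×10^-6; √(3.17ν²L/(gD³h_f)) = 2.45×10^-5
Q = -0.965·0.02669·ln(2.573×10^-5) = 0.2722 m³/s
Check: V = 2.57 m/s, Re = 9.44×10^5, f = 0.01183, h_f = 5.50 m ≈ 5.51 m ✓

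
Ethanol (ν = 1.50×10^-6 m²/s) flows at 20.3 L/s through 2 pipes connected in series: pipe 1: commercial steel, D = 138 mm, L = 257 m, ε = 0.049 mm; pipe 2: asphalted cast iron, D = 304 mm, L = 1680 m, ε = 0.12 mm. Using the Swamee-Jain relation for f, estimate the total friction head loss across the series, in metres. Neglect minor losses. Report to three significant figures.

Pipe 1: V = 1.357 m/s, Re = 1.25×10^5, ε/D = 3.55×10^-4, f = 0.01917, h_1 = f(L/D)V²/2g = 3.351 m
Pipe 2: V = 0.2797 m/s, Re = 5.67×10^4, ε/D = 3.95×10^-4, f = 0.02178, h_2 = f(L/D)V²/2g = 0.4798 m
Series → Q common, losses add: H = Σh = 3.831 m

H ≈ 3.83 m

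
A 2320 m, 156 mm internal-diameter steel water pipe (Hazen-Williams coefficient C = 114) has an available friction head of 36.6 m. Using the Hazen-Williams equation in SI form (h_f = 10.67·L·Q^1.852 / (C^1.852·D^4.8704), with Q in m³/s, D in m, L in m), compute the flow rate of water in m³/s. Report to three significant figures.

Rearranging: Q = [h_f·C^1.852·D^4.8704 / (10.67·L)]^(1/1.852)
Q = [36.6·114^1.852·0.156^4.8704 / (10.67·2320)]^0.540 = 0.02552 m³/s

Q ≈ 0.0255 m³/s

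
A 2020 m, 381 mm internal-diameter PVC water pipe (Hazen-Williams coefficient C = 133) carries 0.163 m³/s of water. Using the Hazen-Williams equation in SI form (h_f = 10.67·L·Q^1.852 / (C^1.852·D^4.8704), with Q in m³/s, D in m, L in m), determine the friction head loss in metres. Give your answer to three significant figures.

h_f = 10.67·2020·0.163^1.852 / (133^1.852·0.381^4.8704) = 9.598 m

h_f ≈ 9.60 m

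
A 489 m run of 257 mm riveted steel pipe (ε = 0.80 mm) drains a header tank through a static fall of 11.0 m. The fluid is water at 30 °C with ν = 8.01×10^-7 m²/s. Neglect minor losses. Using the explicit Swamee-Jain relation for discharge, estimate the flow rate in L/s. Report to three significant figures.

Swamee-Jain (Type II): Q = -0.965·√(gD⁵h_f/L)·ln[ε/(3.7D) + √(3.17ν²L/(gD³h_f))]
√(gD⁵h_f/L) = √(9.81·0.257⁵·11.0/489) = 0.01573
ε/(3.7D) = 8.41×10^-4; √(3.17ν²L/(gD³h_f)) = 2.33×10^-5
Q = -0.965·0.01573·ln(8.646×10^-4) = 0.1071 m³/s
Check: V = 2.06 m/s, Re = 6.62×10^5, f = 0.02673, h_f = 11.0 m ≈ 11.0 m ✓

Q ≈ 107 L/s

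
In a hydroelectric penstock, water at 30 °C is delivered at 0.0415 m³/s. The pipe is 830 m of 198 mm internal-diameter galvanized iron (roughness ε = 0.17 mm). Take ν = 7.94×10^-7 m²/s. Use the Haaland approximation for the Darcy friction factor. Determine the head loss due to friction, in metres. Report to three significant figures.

h_f ≈ 7.69 m

V = 4Q/(πD²) = 4·0.0415/(π·0.198²) = 1.348 m/s
Re = VD/ν = 1.348·0.198/7.94×10^-7 = 3.36×10^5 → turbulent
ε/D = 0.17/198 = 8.59×10^-4
Haaland: f = 0.01981
h_f = f(L/D)V²/(2g) = 0.01981·(830/0.198)·1.348²/(2·9.81) = 7.689 m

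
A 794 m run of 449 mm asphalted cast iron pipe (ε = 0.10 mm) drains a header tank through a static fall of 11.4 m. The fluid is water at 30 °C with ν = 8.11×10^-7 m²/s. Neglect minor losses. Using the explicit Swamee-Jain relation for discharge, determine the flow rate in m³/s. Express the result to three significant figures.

Swamee-Jain (Type II): Q = -0.965·√(gD⁵h_f/L)·ln[ε/(3.7D) + √(3.17ν²L/(gD³h_f))]
√(gD⁵h_f/L) = √(9.81·0.449⁵·11.4/794) = 0.05070
ε/(3.7D) = 6.02×10^-5; √(3.17ν²L/(gD³h_f)) = 1.28×10^-5
Q = -0.965·0.05070·ln(7.298×10^-5) = 0.4660 m³/s
Check: V = 2.94 m/s, Re = 1.63×10^6, f = 0.01469, h_f = 11.5 m ≈ 11.4 m ✓

Q ≈ 0.466 m³/s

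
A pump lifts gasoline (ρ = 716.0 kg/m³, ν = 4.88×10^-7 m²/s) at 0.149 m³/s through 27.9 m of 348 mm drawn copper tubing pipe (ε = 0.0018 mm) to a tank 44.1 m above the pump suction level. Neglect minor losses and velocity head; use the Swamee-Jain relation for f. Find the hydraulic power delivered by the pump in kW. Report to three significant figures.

P_hyd ≈ 46.3 kW

V = 4Q/(πD²) = 1.567 m/s; Re = 1.12×10^6; ε/D = 5.17×10^-6; f = 0.01153
h_f = f(L/D)V²/2g = 0.1156 m
Total head H = z + h_f = 44.1 + 0.1156 = 44.22 m
P_hyd = ρgQH = 716.0·9.81·0.149·44.22 = 46.27 kW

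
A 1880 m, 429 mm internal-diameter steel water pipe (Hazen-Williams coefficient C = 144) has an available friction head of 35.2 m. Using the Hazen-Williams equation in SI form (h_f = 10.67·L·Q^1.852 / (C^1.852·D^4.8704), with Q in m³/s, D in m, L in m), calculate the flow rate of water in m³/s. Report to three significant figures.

Q ≈ 0.506 m³/s

Rearranging: Q = [h_f·C^1.852·D^4.8704 / (10.67·L)]^(1/1.852)
Q = [35.2·144^1.852·0.429^4.8704 / (10.67·1880)]^0.540 = 0.5056 m³/s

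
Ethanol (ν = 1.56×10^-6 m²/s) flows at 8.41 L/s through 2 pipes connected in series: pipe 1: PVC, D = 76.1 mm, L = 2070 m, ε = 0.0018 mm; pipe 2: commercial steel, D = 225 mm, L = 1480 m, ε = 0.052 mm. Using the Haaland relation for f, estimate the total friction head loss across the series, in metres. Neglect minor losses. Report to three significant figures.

H ≈ 87.1 m

Pipe 1: V = 1.849 m/s, Re = 9.02×10^4, ε/D = 2.37×10^-5, f = 0.01830, h_1 = f(L/D)V²/2g = 86.74 m
Pipe 2: V = 0.2115 m/s, Re = 3.05×10^4, ε/D = 2.31×10^-4, f = 0.02374, h_2 = f(L/D)V²/2g = 0.3560 m
Series → Q common, losses add: H = Σh = 87.10 m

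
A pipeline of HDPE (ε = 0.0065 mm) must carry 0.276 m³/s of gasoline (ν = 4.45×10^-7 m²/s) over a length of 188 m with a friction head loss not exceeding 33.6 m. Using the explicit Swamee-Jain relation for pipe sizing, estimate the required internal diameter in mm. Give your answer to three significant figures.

D ≈ 207 mm

Swamee-Jain (Type III): D = 0.66·[ε^1.25·(LQ²/(gh_f))^4.75 + ν·Q^9.4·(L/(gh_f))^5.2]^0.04
LQ²/(gh_f) = 0.04345; L/(gh_f) = 0.5704
Term 1 = ε^1.25·(…)^4.75 = 1.11×10^-13; Term 2 = ν·Q^9.4·(…)^5.2 = 1.33×10^-13
D = 0.66·(1.11×10^-13 + 1.33×10^-13)^0.04 = 0.2066 m = 207 mm
Check: V = 8.23 m/s, Re = 3.82×10^6, f = 0.01079, h_f = 33.9 m ≈ 33.6 m ✓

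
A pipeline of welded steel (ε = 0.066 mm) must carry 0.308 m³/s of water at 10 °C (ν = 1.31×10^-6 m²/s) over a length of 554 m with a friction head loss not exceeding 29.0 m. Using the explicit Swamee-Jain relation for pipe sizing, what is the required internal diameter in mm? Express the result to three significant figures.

Swamee-Jain (Type III): D = 0.66·[ε^1.25·(LQ²/(gh_f))^4.75 + ν·Q^9.4·(L/(gh_f))^5.2]^0.04
LQ²/(gh_f) = 0.1847; L/(gh_f) = 1.947
Term 1 = ε^1.25·(…)^4.75 = 1.95×10^-9; Term 2 = ν·Q^9.4·(…)^5.2 = 6.53×10^-10
D = 0.66·(1.95×10^-9 + 6.53×10^-10)^0.04 = 0.2993 m = 299 mm
Check: V = 4.38 m/s, Re = 1.00×10^6, f = 0.01499, h_f = 27.1 m ≈ 29.0 m ✓

D ≈ 299 mm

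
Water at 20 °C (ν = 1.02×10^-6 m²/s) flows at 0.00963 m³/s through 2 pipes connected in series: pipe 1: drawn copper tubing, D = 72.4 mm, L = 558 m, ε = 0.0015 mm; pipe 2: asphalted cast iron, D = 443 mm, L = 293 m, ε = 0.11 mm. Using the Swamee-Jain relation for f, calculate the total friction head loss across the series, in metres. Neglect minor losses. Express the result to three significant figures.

H ≈ 35.0 m

Pipe 1: V = 2.339 m/s, Re = 1.66×10^5, ε/D = 2.07×10^-5, f = 0.01628, h_1 = f(L/D)V²/2g = 34.99 m
Pipe 2: V = 0.06248 m/s, Re = 2.71×10^4, ε/D = 2.48×10^-4, f = 0.02466, h_2 = f(L/D)V²/2g = 0.003244 m
Series → Q common, losses add: H = Σh = 35.00 m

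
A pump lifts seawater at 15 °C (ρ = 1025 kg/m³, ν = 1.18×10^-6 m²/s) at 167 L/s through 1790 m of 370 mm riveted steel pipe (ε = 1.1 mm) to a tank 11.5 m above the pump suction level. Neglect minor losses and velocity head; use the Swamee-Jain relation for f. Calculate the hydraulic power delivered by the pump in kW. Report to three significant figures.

P_hyd ≈ 45.8 kW

V = 4Q/(πD²) = 1.553 m/s; Re = 4.87×10^5; ε/D = 0.00297; f = 0.02649
h_f = f(L/D)V²/2g = 15.76 m
Total head H = z + h_f = 11.5 + 15.76 = 27.26 m
P_hyd = ρgQH = 1025·9.81·0.167·27.26 = 45.77 kW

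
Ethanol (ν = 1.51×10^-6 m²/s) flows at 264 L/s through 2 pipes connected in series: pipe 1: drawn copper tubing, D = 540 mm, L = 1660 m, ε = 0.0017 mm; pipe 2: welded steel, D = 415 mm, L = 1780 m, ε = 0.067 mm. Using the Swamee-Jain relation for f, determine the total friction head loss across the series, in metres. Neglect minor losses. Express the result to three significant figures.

Pipe 1: V = 1.153 m/s, Re = 4.12×10^5, ε/D = 3.15×10^-6, f = 0.01360, h_1 = f(L/D)V²/2g = 2.831 m
Pipe 2: V = 1.952 m/s, Re = 5.36×10^5, ε/D = 1.61×10^-4, f = 0.01504, h_2 = f(L/D)V²/2g = 12.52 m
Series → Q common, losses add: H = Σh = 15.35 m

H ≈ 15.4 m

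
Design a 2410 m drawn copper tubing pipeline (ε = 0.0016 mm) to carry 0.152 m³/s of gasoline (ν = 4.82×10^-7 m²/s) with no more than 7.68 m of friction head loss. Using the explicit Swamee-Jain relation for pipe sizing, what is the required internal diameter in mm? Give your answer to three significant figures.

D ≈ 374 mm

Swamee-Jain (Type III): D = 0.66·[ε^1.25·(LQ²/(gh_f))^4.75 + ν·Q^9.4·(L/(gh_f))^5.2]^0.04
LQ²/(gh_f) = 0.7391; L/(gh_f) = 31.99
Term 1 = ε^1.25·(…)^4.75 = 1.35×10^-8; Term 2 = ν·Q^9.4·(…)^5.2 = 6.58×10^-7
D = 0.66·(1.35×10^-8 + 6.58×10^-7)^0.04 = 0.3738 m = 374 mm
Check: V = 1.39 m/s, Re = 1.07×10^6, f = 0.01158, h_f = 7.30 m ≈ 7.68 m ✓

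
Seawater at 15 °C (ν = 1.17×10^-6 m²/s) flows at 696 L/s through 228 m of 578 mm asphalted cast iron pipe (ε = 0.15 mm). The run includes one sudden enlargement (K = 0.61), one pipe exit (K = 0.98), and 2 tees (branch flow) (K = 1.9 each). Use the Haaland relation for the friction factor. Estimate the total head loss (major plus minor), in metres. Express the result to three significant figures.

V = 4Q/(πD²) = 2.653 m/s; V²/2g = 0.3586 m
Re = 1.31×10^6, ε/D = 2.60×10^-4 → f = 0.01506 (Haaland)
Major: h_f = f(L/D)·V²/2g = 0.01506·394.5·0.3586 = 2.131 m
Minor: ΣK = 5.39; h_m = ΣK·V²/2g = 1.933 m
Total H_L = 2.131 + 1.933 = 4.064 m

H_L ≈ 4.06 m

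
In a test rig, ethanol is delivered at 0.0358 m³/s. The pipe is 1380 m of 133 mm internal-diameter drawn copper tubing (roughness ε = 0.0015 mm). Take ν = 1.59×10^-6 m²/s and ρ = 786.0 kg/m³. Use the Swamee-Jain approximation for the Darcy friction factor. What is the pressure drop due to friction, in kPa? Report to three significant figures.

Δp ≈ 417 kPa

V = 4Q/(πD²) = 4·0.0358/(π·0.133²) = 2.577 m/s
Re = VD/ν = 2.577·0.133/1.59×10^-6 = 2.16×10^5 → turbulent
ε/D = 0.0015/133 = 1.13×10^-5
Swamee-Jain: f = 0.01542
h_f = f(L/D)V²/(2g) = 0.01542·(1380/0.133)·2.577²/(2·9.81) = 54.14 m
Δp = ρg·h_f = 786.0·9.81·54.14 = 417.4 kPa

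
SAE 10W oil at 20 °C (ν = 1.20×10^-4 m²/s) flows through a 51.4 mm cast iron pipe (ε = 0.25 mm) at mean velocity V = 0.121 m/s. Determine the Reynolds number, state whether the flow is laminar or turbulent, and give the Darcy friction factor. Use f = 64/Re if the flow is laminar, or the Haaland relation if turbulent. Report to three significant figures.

Re = VD/ν = 0.1210·0.0514/1.20×10^-4 = 51.8
Re < 2300 → laminar → f = 64/Re = 1.235

Re ≈ 51.8; laminar; f = 64/Re ≈ 1.23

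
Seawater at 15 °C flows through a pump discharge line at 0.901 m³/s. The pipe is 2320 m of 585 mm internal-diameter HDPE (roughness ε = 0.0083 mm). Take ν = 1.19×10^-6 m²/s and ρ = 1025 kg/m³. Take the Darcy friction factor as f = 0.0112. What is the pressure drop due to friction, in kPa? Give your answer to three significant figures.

Δp ≈ 256 kPa

V = 4Q/(πD²) = 4·0.901/(π·0.585²) = 3.352 m/s
h_f = f(L/D)V²/(2g) = 0.01120·(2320/0.585)·3.352²/(2·9.81) = 25.44 m
Δp = ρg·h_f = 1025·9.81·25.44 = 255.8 kPa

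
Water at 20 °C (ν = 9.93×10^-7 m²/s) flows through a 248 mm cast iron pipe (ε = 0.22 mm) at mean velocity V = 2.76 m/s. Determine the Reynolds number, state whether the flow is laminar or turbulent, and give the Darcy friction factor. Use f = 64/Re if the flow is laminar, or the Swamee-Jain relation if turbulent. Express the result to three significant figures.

Re ≈ 6.89×10^5; turbulent; f ≈ 0.0197

Re = VD/ν = 2.760·0.248/9.93×10^-7 = 6.89×10^5
Re > 4000 → turbulent; ε/D = 8.87×10^-4
Swamee-Jain: f = 0.01966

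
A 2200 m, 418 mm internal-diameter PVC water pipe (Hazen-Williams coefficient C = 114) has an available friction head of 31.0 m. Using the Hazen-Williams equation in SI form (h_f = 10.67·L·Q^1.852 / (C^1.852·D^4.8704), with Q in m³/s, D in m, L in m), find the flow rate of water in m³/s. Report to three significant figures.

Rearranging: Q = [h_f·C^1.852·D^4.8704 / (10.67·L)]^(1/1.852)
Q = [31.0·114^1.852·0.418^4.8704 / (10.67·2200)]^0.540 = 0.3206 m³/s

Q ≈ 0.321 m³/s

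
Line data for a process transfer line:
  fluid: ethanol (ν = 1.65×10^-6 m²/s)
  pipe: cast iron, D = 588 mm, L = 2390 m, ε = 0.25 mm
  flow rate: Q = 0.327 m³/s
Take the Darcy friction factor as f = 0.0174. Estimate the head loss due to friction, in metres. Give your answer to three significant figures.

h_f ≈ 5.23 m

V = 4Q/(πD²) = 4·0.327/(π·0.588²) = 1.204 m/s
h_f = f(L/D)V²/(2g) = 0.01740·(2390/0.588)·1.204²/(2·9.81) = 5.227 m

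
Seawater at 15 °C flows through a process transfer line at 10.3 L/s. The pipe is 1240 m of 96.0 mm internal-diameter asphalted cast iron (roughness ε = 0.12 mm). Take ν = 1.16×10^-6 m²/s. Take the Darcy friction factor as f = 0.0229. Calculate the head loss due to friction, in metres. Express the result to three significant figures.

V = 4Q/(πD²) = 4·0.0103/(π·0.0960²) = 1.423 m/s
h_f = f(L/D)V²/(2g) = 0.02290·(1240/0.0960)·1.423²/(2·9.81) = 30.53 m

h_f ≈ 30.5 m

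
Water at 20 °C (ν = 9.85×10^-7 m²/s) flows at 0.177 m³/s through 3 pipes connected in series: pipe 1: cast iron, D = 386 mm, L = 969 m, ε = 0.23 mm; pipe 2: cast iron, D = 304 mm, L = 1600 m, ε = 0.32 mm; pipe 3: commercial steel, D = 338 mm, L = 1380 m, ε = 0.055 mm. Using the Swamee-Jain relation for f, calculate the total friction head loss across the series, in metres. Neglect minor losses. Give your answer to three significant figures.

Pipe 1: V = 1.513 m/s, Re = 5.93×10^5, ε/D = 5.96×10^-4, f = 0.01822, h_1 = f(L/D)V²/2g = 5.334 m
Pipe 2: V = 2.439 m/s, Re = 7.53×10^5, ε/D = 0.00105, f = 0.02037, h_2 = f(L/D)V²/2g = 32.50 m
Pipe 3: V = 1.973 m/s, Re = 6.77×10^5, ε/D = 1.63×10^-4, f = 0.01475, h_3 = f(L/D)V²/2g = 11.95 m
Series → Q common, losses add: H = Σh = 49.78 m

H ≈ 49.8 m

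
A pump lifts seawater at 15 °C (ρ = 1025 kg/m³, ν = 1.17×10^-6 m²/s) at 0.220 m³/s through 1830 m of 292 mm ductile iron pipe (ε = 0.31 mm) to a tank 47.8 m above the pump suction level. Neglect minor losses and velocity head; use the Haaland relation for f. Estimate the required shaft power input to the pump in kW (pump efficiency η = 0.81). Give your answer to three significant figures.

V = 4Q/(πD²) = 3.285 m/s; Re = 8.20×10^5; ε/D = 0.00106; f = 0.02027
h_f = f(L/D)V²/2g = 69.90 m
Total head H = z + h_f = 47.8 + 69.90 = 117.7 m
P_hyd = ρgQH = 1025·9.81·0.220·117.7 = 260.4 kW
P_shaft = P_hyd/η = 260.4/0.81 = 321.4 kW

P_shaft ≈ 321 kW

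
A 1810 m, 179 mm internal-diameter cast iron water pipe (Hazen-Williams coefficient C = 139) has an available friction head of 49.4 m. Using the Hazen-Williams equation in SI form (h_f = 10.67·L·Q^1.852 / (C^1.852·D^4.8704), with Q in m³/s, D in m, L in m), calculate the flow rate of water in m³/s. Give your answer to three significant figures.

Q ≈ 0.0601 m³/s

Rearranging: Q = [h_f·C^1.852·D^4.8704 / (10.67·L)]^(1/1.852)
Q = [49.4·139^1.852·0.179^4.8704 / (10.67·1810)]^0.540 = 0.06005 m³/s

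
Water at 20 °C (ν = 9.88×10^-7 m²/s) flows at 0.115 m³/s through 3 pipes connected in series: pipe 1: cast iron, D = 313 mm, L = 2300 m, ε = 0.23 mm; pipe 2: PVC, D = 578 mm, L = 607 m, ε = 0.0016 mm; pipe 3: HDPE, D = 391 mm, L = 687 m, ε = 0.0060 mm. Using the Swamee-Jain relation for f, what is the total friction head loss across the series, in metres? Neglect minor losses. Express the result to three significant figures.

Pipe 1: V = 1.495 m/s, Re = 4.73×10^5, ε/D = 7.35×10^-4, f = 0.01914, h_1 = f(L/D)V²/2g = 16.02 m
Pipe 2: V = 0.4383 m/s, Re = 2.56×10^5, ε/D = 2.77×10^-6, f = 0.01484, h_2 = f(L/D)V²/2g = 0.1525 m
Pipe 3: V = 0.9578 m/s, Re = 3.79×10^5, ε/D = 1.53×10^-5, f = 0.01397, h_3 = f(L/D)V²/2g = 1.148 m
Series → Q common, losses add: H = Σh = 17.32 m

H ≈ 17.3 m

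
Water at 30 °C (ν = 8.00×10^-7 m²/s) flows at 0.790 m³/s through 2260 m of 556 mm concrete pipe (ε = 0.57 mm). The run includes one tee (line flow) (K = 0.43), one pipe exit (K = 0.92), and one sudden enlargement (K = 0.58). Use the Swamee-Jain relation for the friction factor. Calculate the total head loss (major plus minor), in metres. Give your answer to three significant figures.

H_L ≈ 44.8 m

V = 4Q/(πD²) = 3.254 m/s; V²/2g = 0.5396 m
Re = 2.26×10^6, ε/D = 0.00103 → f = 0.01994 (Swamee-Jain)
Major: h_f = f(L/D)·V²/2g = 0.01994·4065·0.5396 = 43.74 m
Minor: ΣK = 1.93; h_m = ΣK·V²/2g = 1.041 m
Total H_L = 43.74 + 1.041 = 44.78 m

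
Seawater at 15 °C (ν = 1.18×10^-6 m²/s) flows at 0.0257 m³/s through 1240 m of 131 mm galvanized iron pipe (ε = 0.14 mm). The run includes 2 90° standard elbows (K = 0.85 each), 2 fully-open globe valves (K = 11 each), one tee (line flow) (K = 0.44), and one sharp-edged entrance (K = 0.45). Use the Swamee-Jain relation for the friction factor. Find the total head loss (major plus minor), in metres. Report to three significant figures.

V = 4Q/(πD²) = 1.907 m/s; V²/2g = 0.1853 m
Re = 2.12×10^5, ε/D = 0.00107 → f = 0.02139 (Swamee-Jain)
Major: h_f = f(L/D)·V²/2g = 0.02139·9466·0.1853 = 37.52 m
Minor: ΣK = 24.6; h_m = ΣK·V²/2g = 4.557 m
Total H_L = 37.52 + 4.557 = 42.08 m

H_L ≈ 42.1 m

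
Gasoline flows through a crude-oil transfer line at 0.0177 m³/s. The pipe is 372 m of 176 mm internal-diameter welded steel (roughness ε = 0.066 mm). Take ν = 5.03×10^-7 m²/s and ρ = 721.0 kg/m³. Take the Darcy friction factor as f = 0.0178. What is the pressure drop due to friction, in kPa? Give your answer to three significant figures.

Δp ≈ 7.18 kPa

V = 4Q/(πD²) = 4·0.0177/(π·0.176²) = 0.7275 m/s
h_f = f(L/D)V²/(2g) = 0.01780·(372/0.176)·0.7275²/(2·9.81) = 1.015 m
Δp = ρg·h_f = 721.0·9.81·1.015 = 7.179 kPa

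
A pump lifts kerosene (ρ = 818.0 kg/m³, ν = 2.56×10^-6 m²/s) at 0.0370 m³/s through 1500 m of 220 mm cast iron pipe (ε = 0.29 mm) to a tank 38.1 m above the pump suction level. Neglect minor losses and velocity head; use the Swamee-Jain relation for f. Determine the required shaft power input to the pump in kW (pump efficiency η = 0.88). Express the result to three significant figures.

P_shaft ≈ 15.5 kW

V = 4Q/(πD²) = 0.9733 m/s; Re = 8.36×10^4; ε/D = 0.00132; f = 0.02375
h_f = f(L/D)V²/2g = 7.819 m
Total head H = z + h_f = 38.1 + 7.819 = 45.92 m
P_hyd = ρgQH = 818.0·9.81·0.0370·45.92 = 13.63 kW
P_shaft = P_hyd/η = 13.63/0.88 = 15.49 kW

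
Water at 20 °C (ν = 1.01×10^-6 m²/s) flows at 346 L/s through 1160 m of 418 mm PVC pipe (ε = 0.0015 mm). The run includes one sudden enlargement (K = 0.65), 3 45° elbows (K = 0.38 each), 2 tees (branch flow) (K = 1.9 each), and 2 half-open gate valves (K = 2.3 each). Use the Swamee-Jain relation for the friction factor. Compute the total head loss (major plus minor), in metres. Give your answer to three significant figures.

V = 4Q/(πD²) = 2.521 m/s; V²/2g = 0.3240 m
Re = 1.04×10^6, ε/D = 3.59×10^-6 → f = 0.01162 (Swamee-Jain)
Major: h_f = f(L/D)·V²/2g = 0.01162·2775·0.3240 = 10.45 m
Minor: ΣK = 10.2; h_m = ΣK·V²/2g = 3.302 m
Total H_L = 10.45 + 3.302 = 13.75 m

H_L ≈ 13.7 m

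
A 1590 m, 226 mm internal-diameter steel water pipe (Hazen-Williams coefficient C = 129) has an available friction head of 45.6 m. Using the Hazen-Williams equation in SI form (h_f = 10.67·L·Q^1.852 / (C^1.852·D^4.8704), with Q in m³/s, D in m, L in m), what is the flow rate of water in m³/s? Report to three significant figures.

Rearranging: Q = [h_f·C^1.852·D^4.8704 / (10.67·L)]^(1/1.852)
Q = [45.6·129^1.852·0.226^4.8704 / (10.67·1590)]^0.540 = 0.1057 m³/s

Q ≈ 0.106 m³/s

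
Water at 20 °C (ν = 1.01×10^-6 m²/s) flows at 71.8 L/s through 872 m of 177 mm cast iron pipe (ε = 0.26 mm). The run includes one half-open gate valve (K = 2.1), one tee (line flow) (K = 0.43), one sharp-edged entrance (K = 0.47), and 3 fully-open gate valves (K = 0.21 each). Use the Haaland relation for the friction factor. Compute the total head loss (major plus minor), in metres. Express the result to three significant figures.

H_L ≈ 48.7 m

V = 4Q/(πD²) = 2.918 m/s; V²/2g = 0.4340 m
Re = 5.11×10^5, ε/D = 0.00147 → f = 0.02204 (Haaland)
Major: h_f = f(L/D)·V²/2g = 0.02204·4927·0.4340 = 47.13 m
Minor: ΣK = 3.63; h_m = ΣK·V²/2g = 1.575 m
Total H_L = 47.13 + 1.575 = 48.71 m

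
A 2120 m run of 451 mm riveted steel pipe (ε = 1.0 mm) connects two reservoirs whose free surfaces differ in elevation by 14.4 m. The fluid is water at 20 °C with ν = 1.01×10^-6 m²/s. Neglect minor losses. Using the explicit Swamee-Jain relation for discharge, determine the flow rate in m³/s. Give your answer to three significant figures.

Q ≈ 0.251 m³/s

Swamee-Jain (Type II): Q = -0.965·√(gD⁵h_f/L)·ln[ε/(3.7D) + √(3.17ν²L/(gD³h_f))]
√(gD⁵h_f/L) = √(9.81·0.451⁵·14.4/2120) = 0.03526
ε/(3.7D) = 5.99×10^-4; √(3.17ν²L/(gD³h_f)) = 2.30×10^-5
Q = -0.965·0.03526·ln(6.223×10^-4) = 0.2512 m³/s
Check: V = 1.57 m/s, Re = 7.02×10^5, f = 0.02441, h_f = 14.5 m ≈ 14.4 m ✓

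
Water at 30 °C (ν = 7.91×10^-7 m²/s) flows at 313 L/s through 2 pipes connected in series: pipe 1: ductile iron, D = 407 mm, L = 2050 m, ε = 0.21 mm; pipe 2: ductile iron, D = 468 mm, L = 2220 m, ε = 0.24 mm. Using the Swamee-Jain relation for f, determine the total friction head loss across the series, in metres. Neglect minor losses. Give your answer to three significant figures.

H ≈ 39.6 m

Pipe 1: V = 2.406 m/s, Re = 1.24×10^6, ε/D = 5.16×10^-4, f = 0.01731, h_1 = f(L/D)V²/2g = 25.72 m
Pipe 2: V = 1.820 m/s, Re = 1.08×10^6, ε/D = 5.13×10^-4, f = 0.01735, h_2 = f(L/D)V²/2g = 13.89 m
Series → Q common, losses add: H = Σh = 39.61 m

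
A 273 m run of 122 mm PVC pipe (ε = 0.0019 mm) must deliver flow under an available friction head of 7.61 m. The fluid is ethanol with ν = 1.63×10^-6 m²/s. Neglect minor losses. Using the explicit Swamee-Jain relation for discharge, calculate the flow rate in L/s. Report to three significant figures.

Q ≈ 23.4 L/s

Swamee-Jain (Type II): Q = -0.965·√(gD⁵h_f/L)·ln[ε/(3.7D) + √(3.17ν²L/(gD³h_f))]
√(gD⁵h_f/L) = √(9.81·0.122⁵·7.61/273) = 0.002719
ε/(3.7D) = 4.21×10^-6; √(3.17ν²L/(gD³h_f)) = 1.30×10^-4
Q = -0.965·0.002719·ln(1.344×10^-4) = 0.02339 m³/s
Check: V = 2.00 m/s, Re = 1.50×10^5, f = 0.01657, h_f = 7.56 m ≈ 7.61 m ✓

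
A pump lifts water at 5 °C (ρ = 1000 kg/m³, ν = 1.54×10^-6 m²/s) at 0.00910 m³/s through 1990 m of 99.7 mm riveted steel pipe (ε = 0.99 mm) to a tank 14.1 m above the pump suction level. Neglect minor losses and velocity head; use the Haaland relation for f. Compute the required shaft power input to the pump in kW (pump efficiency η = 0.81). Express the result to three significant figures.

P_shaft ≈ 7.44 kW

V = 4Q/(πD²) = 1.166 m/s; Re = 7.55×10^4; ε/D = 0.00993; f = 0.03863
h_f = f(L/D)V²/2g = 53.40 m
Total head H = z + h_f = 14.1 + 53.40 = 67.50 m
P_hyd = ρgQH = 1000·9.81·0.00910·67.50 = 6.025 kW
P_shaft = P_hyd/η = 6.025/0.81 = 7.439 kW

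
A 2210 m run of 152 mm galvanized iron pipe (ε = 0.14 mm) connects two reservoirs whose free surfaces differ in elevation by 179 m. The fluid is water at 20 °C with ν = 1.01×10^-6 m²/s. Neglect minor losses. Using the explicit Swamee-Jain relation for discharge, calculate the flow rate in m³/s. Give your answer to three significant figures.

Swamee-Jain (Type II): Q = -0.965·√(gD⁵h_f/L)·ln[ε/(3.7D) + √(3.17ν²L/(gD³h_f))]
√(gD⁵h_f/L) = √(9.81·0.152⁵·179/2210) = 0.008029
ε/(3.7D) = 2.49×10^-4; √(3.17ν²L/(gD³h_f)) = 3.40×10^-5
Q = -0.965·0.008029·ln(2.830×10^-4) = 0.06330 m³/s
Check: V = 3.49 m/s, Re = 5.25×10^5, f = 0.01997, h_f = 180 m ≈ 179 m ✓

Q ≈ 0.0633 m³/s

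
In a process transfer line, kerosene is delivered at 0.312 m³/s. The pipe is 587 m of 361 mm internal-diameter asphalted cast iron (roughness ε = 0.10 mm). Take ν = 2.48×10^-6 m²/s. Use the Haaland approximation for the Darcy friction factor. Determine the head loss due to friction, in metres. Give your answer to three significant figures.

h_f ≈ 12.4 m

V = 4Q/(πD²) = 4·0.312/(π·0.361²) = 3.048 m/s
Re = VD/ν = 3.048·0.361/2.48×10^-6 = 4.44×10^5 → turbulent
ε/D = 0.10/361 = 2.77×10^-4
Haaland: f = 0.01610
h_f = f(L/D)V²/(2g) = 0.01610·(587/0.361)·3.048²/(2·9.81) = 12.40 m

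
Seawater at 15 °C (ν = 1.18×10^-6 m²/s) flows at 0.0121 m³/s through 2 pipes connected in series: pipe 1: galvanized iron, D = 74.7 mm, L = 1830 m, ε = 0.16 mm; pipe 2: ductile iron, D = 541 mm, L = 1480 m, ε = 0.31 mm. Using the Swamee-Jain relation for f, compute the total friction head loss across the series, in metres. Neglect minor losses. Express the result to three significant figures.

H ≈ 238 m

Pipe 1: V = 2.761 m/s, Re = 1.75×10^5, ε/D = 0.00214, f = 0.02500, h_1 = f(L/D)V²/2g = 238.0 m
Pipe 2: V = 0.05264 m/s, Re = 2.41×10^4, ε/D = 5.73×10^-4, f = 0.02613, h_2 = f(L/D)V²/2g = 0.01010 m
Series → Q common, losses add: H = Σh = 238.0 m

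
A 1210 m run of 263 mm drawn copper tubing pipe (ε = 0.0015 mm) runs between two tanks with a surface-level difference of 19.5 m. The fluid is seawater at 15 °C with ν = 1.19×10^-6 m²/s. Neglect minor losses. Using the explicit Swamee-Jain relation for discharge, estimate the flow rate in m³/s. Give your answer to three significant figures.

Swamee-Jain (Type II): Q = -0.965·√(gD⁵h_f/L)·ln[ε/(3.7D) + √(3.17ν²L/(gD³h_f))]
√(gD⁵h_f/L) = √(9.81·0.263⁵·19.5/1210) = 0.01410
ε/(3.7D) = 1.54×10^-6; √(3.17ν²L/(gD³h_f)) = 3.95×10^-5
Q = -0.965·0.01410·ln(4.105×10^-5) = 0.1375 m³/s
Check: V = 2.53 m/s, Re = 5.59×10^5, f = 0.01293, h_f = 19.4 m ≈ 19.5 m ✓

Q ≈ 0.137 m³/s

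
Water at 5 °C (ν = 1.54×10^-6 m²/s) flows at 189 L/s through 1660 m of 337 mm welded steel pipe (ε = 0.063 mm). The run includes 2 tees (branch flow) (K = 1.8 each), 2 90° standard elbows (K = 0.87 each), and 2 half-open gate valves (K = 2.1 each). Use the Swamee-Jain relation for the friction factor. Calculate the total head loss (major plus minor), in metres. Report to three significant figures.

H_L ≈ 19.6 m

V = 4Q/(πD²) = 2.119 m/s; V²/2g = 0.2288 m
Re = 4.64×10^5, ε/D = 1.87×10^-4 → f = 0.01549 (Swamee-Jain)
Major: h_f = f(L/D)·V²/2g = 0.01549·4926·0.2288 = 17.46 m
Minor: ΣK = 9.54; h_m = ΣK·V²/2g = 2.183 m
Total H_L = 17.46 + 2.183 = 19.65 m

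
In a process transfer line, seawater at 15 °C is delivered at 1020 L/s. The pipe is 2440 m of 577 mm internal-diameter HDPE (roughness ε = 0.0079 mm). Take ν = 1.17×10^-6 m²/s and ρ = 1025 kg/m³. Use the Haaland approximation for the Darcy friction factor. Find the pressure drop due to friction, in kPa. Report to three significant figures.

V = 4Q/(πD²) = 4·1.02/(π·0.577²) = 3.901 m/s
Re = VD/ν = 3.901·0.577/1.17×10^-6 = 1.92×10^6 → turbulent
ε/D = 0.0079/577 = 1.37×10^-5
Haaland: f = 0.01080
h_f = f(L/D)V²/(2g) = 0.01080·(2440/0.577)·3.901²/(2·9.81) = 35.44 m
Δp = ρg·h_f = 1025·9.81·35.44 = 356.3 kPa

Δp ≈ 356 kPa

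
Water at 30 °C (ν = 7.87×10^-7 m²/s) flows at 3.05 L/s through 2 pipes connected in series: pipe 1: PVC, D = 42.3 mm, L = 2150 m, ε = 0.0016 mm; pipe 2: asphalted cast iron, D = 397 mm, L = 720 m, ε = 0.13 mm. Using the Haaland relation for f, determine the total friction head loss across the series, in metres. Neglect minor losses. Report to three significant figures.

Pipe 1: V = 2.170 m/s, Re = 1.17×10^5, ε/D = 3.78×10^-5, f = 0.01744, h_1 = f(L/D)V²/2g = 212.8 m
Pipe 2: V = 0.02464 m/s, Re = 1.24×10^4, ε/D = 3.27×10^-4, f = 0.02956, h_2 = f(L/D)V²/2g = 0.001659 m
Series → Q common, losses add: H = Σh = 212.8 m

H ≈ 213 m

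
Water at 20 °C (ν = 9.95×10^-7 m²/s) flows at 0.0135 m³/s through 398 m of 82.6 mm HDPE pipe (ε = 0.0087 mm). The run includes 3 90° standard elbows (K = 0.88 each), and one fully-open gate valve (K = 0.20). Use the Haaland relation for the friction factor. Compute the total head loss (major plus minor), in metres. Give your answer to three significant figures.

H_L ≈ 26.0 m

V = 4Q/(πD²) = 2.519 m/s; V²/2g = 0.3235 m
Re = 2.09×10^5, ε/D = 1.05×10^-4 → f = 0.01611 (Haaland)
Major: h_f = f(L/D)·V²/2g = 0.01611·4818·0.3235 = 25.11 m
Minor: ΣK = 2.84; h_m = ΣK·V²/2g = 0.9187 m
Total H_L = 25.11 + 0.9187 = 26.03 m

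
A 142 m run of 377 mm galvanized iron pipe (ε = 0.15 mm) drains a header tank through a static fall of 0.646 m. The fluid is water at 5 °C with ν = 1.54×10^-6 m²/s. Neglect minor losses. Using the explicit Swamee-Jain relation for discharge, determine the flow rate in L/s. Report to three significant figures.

Swamee-Jain (Type II): Q = -0.965·√(gD⁵h_f/L)·ln[ε/(3.7D) + √(3.17ν²L/(gD³h_f))]
√(gD⁵h_f/L) = √(9.81·0.377⁵·0.646/142) = 0.01844
ε/(3.7D) = 1.08×10^-4; √(3.17ν²L/(gD³h_f)) = 5.61×10^-5
Q = -0.965·0.01844·ln(1.636×10^-4) = 0.1551 m³/s
Check: V = 1.39 m/s, Re = 3.40×10^5, f = 0.01754, h_f = 0.650 m ≈ 0.646 m ✓

Q ≈ 155 L/s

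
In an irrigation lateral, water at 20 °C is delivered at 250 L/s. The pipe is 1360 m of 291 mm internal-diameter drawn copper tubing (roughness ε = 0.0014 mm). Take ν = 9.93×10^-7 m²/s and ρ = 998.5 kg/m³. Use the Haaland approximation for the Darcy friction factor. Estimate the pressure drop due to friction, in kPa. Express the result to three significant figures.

Δp ≈ 379 kPa

V = 4Q/(πD²) = 4·0.250/(π·0.291²) = 3.759 m/s
Re = VD/ν = 3.759·0.291/9.93×10^-7 = 1.10×10^6 → turbulent
ε/D = 0.0014/291 = 4.81×10^-6
Haaland: f = 0.01149
h_f = f(L/D)V²/(2g) = 0.01149·(1360/0.291)·3.759²/(2·9.81) = 38.66 m
Δp = ρg·h_f = 998.5·9.81·38.66 = 378.7 kPa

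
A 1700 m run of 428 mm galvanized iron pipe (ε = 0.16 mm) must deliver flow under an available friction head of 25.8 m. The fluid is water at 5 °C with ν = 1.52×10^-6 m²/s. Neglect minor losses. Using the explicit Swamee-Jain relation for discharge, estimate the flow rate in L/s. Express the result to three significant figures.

Q ≈ 401 L/s

Swamee-Jain (Type II): Q = -0.965·√(gD⁵h_f/L)·ln[ε/(3.7D) + √(3.17ν²L/(gD³h_f))]
√(gD⁵h_f/L) = √(9.81·0.428⁵·25.8/1700) = 0.04624
ε/(3.7D) = 1.01×10^-4; √(3.17ν²L/(gD³h_f)) = 2.50×10^-5
Q = -0.965·0.04624·ln(1.261×10^-4) = 0.4006 m³/s
Check: V = 2.78 m/s, Re = 7.84×10^5, f = 0.01654, h_f = 26.0 m ≈ 25.8 m ✓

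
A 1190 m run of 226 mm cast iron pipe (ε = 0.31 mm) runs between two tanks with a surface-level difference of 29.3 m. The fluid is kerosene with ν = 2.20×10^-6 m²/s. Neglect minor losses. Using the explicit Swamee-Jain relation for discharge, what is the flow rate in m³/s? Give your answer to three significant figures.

Swamee-Jain (Type II): Q = -0.965·√(gD⁵h_f/L)·ln[ε/(3.7D) + √(3.17ν²L/(gD³h_f))]
√(gD⁵h_f/L) = √(9.81·0.226⁵·29.3/1190) = 0.01193
ε/(3.7D) = 3.71×10^-4; √(3.17ν²L/(gD³h_f)) = 7.42×10^-5
Q = -0.965·0.01193·ln(4.449×10^-4) = 0.08887 m³/s
Check: V = 2.22 m/s, Re = 2.28×10^5, f = 0.02241, h_f = 29.5 m ≈ 29.3 m ✓

Q ≈ 0.0889 m³/s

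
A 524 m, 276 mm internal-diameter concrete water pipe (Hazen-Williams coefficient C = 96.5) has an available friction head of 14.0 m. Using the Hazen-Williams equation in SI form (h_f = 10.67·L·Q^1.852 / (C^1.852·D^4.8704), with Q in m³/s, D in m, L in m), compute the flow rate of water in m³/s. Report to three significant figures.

Q ≈ 0.129 m³/s

Rearranging: Q = [h_f·C^1.852·D^4.8704 / (10.67·L)]^(1/1.852)
Q = [14.0·96.5^1.852·0.276^4.8704 / (10.67·524)]^0.540 = 0.1287 m³/s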